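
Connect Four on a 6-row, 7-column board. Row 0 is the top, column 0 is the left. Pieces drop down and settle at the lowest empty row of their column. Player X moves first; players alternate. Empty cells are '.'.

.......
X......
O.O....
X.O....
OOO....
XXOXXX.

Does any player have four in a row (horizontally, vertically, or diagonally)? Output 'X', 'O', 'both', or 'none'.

O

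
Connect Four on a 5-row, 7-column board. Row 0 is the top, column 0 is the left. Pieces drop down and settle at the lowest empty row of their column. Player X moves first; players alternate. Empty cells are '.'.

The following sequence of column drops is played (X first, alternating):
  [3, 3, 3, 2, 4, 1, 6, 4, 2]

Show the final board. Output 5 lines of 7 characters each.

Move 1: X drops in col 3, lands at row 4
Move 2: O drops in col 3, lands at row 3
Move 3: X drops in col 3, lands at row 2
Move 4: O drops in col 2, lands at row 4
Move 5: X drops in col 4, lands at row 4
Move 6: O drops in col 1, lands at row 4
Move 7: X drops in col 6, lands at row 4
Move 8: O drops in col 4, lands at row 3
Move 9: X drops in col 2, lands at row 3

Answer: .......
.......
...X...
..XOO..
.OOXX.X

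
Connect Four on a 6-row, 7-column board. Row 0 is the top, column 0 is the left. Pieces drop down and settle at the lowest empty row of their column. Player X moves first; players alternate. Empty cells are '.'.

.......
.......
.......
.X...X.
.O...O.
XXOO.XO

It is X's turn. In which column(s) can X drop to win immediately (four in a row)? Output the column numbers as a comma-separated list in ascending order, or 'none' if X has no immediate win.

col 0: drop X → no win
col 1: drop X → no win
col 2: drop X → no win
col 3: drop X → no win
col 4: drop X → no win
col 5: drop X → no win
col 6: drop X → no win

Answer: none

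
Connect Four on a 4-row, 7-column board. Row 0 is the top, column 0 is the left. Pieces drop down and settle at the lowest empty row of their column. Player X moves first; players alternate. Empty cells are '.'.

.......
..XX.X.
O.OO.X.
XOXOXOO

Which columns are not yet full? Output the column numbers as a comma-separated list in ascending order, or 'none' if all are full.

Answer: 0,1,2,3,4,5,6

Derivation:
col 0: top cell = '.' → open
col 1: top cell = '.' → open
col 2: top cell = '.' → open
col 3: top cell = '.' → open
col 4: top cell = '.' → open
col 5: top cell = '.' → open
col 6: top cell = '.' → open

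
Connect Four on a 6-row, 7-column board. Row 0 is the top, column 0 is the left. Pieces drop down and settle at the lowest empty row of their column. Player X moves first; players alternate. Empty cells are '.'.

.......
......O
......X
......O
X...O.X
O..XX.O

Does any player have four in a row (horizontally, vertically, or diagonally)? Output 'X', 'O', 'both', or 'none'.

none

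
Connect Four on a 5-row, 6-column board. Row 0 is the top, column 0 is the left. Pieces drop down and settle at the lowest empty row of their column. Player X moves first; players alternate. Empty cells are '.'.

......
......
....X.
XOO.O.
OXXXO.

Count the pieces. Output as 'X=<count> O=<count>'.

X=5 O=5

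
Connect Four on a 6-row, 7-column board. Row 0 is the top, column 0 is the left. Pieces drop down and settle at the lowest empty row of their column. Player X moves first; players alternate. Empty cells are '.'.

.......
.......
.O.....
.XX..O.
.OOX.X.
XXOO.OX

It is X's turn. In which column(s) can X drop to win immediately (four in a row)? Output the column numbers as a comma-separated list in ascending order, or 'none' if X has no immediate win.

Answer: none

Derivation:
col 0: drop X → no win
col 1: drop X → no win
col 2: drop X → no win
col 3: drop X → no win
col 4: drop X → no win
col 5: drop X → no win
col 6: drop X → no win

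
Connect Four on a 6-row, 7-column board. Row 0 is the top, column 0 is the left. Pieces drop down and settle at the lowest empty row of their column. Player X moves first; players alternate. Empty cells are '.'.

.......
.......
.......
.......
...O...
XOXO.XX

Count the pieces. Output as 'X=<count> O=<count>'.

X=4 O=3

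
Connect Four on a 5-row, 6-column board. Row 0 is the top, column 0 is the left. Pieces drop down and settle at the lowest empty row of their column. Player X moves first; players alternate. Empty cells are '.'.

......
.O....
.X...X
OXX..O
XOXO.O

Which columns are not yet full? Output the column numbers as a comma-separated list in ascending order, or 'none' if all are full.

Answer: 0,1,2,3,4,5

Derivation:
col 0: top cell = '.' → open
col 1: top cell = '.' → open
col 2: top cell = '.' → open
col 3: top cell = '.' → open
col 4: top cell = '.' → open
col 5: top cell = '.' → open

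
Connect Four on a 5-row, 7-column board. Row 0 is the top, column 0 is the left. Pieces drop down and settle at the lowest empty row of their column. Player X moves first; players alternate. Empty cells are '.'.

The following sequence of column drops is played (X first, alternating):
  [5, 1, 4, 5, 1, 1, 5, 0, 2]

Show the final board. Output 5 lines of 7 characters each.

Answer: .......
.......
.O...X.
.X...O.
OOX.XX.

Derivation:
Move 1: X drops in col 5, lands at row 4
Move 2: O drops in col 1, lands at row 4
Move 3: X drops in col 4, lands at row 4
Move 4: O drops in col 5, lands at row 3
Move 5: X drops in col 1, lands at row 3
Move 6: O drops in col 1, lands at row 2
Move 7: X drops in col 5, lands at row 2
Move 8: O drops in col 0, lands at row 4
Move 9: X drops in col 2, lands at row 4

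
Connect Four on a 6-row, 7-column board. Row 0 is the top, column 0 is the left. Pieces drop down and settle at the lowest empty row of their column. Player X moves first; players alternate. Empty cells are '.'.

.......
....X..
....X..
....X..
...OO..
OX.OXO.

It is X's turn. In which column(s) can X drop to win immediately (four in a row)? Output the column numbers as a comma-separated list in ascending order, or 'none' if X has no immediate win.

Answer: 4

Derivation:
col 0: drop X → no win
col 1: drop X → no win
col 2: drop X → no win
col 3: drop X → no win
col 4: drop X → WIN!
col 5: drop X → no win
col 6: drop X → no win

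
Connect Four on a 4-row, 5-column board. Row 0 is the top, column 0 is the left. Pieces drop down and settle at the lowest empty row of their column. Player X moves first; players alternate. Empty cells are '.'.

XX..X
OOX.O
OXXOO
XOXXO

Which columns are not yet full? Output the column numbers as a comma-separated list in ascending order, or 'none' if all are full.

Answer: 2,3

Derivation:
col 0: top cell = 'X' → FULL
col 1: top cell = 'X' → FULL
col 2: top cell = '.' → open
col 3: top cell = '.' → open
col 4: top cell = 'X' → FULL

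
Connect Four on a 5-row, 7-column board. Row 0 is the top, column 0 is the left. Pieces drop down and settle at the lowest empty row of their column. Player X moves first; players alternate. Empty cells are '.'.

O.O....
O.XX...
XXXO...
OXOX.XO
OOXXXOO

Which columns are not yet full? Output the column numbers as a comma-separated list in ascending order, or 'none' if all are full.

Answer: 1,3,4,5,6

Derivation:
col 0: top cell = 'O' → FULL
col 1: top cell = '.' → open
col 2: top cell = 'O' → FULL
col 3: top cell = '.' → open
col 4: top cell = '.' → open
col 5: top cell = '.' → open
col 6: top cell = '.' → open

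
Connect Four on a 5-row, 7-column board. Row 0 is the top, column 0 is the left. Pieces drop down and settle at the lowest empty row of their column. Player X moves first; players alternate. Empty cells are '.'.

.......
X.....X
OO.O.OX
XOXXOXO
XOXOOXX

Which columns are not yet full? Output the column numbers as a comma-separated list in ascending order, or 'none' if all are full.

col 0: top cell = '.' → open
col 1: top cell = '.' → open
col 2: top cell = '.' → open
col 3: top cell = '.' → open
col 4: top cell = '.' → open
col 5: top cell = '.' → open
col 6: top cell = '.' → open

Answer: 0,1,2,3,4,5,6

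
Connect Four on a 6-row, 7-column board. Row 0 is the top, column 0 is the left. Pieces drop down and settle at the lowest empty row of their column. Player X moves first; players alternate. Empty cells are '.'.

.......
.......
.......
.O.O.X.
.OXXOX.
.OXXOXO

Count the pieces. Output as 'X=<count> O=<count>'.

X=7 O=7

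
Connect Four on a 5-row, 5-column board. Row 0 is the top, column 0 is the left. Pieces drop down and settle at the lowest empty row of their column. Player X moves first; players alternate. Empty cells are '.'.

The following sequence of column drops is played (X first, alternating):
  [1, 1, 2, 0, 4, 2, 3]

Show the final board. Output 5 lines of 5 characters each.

Move 1: X drops in col 1, lands at row 4
Move 2: O drops in col 1, lands at row 3
Move 3: X drops in col 2, lands at row 4
Move 4: O drops in col 0, lands at row 4
Move 5: X drops in col 4, lands at row 4
Move 6: O drops in col 2, lands at row 3
Move 7: X drops in col 3, lands at row 4

Answer: .....
.....
.....
.OO..
OXXXX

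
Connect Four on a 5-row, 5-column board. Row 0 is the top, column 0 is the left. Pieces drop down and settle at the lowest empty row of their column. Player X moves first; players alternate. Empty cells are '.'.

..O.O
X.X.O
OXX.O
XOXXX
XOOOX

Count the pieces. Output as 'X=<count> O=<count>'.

X=10 O=9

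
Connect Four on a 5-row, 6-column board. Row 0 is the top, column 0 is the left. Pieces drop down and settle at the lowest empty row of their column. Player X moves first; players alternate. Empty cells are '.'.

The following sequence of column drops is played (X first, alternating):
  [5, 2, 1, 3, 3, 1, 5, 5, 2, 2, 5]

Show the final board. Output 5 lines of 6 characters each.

Answer: ......
.....X
..O..O
.OXX.X
.XOO.X

Derivation:
Move 1: X drops in col 5, lands at row 4
Move 2: O drops in col 2, lands at row 4
Move 3: X drops in col 1, lands at row 4
Move 4: O drops in col 3, lands at row 4
Move 5: X drops in col 3, lands at row 3
Move 6: O drops in col 1, lands at row 3
Move 7: X drops in col 5, lands at row 3
Move 8: O drops in col 5, lands at row 2
Move 9: X drops in col 2, lands at row 3
Move 10: O drops in col 2, lands at row 2
Move 11: X drops in col 5, lands at row 1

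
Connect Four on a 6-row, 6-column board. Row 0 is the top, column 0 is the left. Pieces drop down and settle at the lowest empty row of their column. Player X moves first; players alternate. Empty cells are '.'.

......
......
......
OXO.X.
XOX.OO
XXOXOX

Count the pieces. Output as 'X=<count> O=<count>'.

X=8 O=7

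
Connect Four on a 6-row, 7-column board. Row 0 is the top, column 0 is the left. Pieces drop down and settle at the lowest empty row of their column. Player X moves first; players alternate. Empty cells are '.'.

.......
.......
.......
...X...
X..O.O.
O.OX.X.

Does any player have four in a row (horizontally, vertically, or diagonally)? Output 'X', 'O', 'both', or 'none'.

none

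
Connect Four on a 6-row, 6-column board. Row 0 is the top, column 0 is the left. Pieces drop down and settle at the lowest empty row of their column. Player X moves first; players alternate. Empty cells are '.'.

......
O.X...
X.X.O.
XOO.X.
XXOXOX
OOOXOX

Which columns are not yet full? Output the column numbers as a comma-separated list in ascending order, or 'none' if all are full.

col 0: top cell = '.' → open
col 1: top cell = '.' → open
col 2: top cell = '.' → open
col 3: top cell = '.' → open
col 4: top cell = '.' → open
col 5: top cell = '.' → open

Answer: 0,1,2,3,4,5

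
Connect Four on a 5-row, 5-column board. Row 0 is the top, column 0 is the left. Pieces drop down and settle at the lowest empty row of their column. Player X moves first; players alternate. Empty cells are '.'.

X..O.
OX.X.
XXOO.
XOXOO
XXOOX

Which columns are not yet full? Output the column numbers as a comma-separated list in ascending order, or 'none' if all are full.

Answer: 1,2,4

Derivation:
col 0: top cell = 'X' → FULL
col 1: top cell = '.' → open
col 2: top cell = '.' → open
col 3: top cell = 'O' → FULL
col 4: top cell = '.' → open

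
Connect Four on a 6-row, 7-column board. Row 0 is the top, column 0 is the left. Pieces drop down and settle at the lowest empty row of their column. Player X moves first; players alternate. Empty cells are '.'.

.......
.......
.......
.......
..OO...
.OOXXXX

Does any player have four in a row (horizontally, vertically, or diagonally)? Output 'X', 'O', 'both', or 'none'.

X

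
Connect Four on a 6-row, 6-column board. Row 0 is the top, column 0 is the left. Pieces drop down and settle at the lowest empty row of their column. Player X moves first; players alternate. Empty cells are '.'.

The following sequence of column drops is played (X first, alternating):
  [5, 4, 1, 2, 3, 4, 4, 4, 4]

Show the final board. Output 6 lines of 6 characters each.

Answer: ......
....X.
....O.
....X.
....O.
.XOXOX

Derivation:
Move 1: X drops in col 5, lands at row 5
Move 2: O drops in col 4, lands at row 5
Move 3: X drops in col 1, lands at row 5
Move 4: O drops in col 2, lands at row 5
Move 5: X drops in col 3, lands at row 5
Move 6: O drops in col 4, lands at row 4
Move 7: X drops in col 4, lands at row 3
Move 8: O drops in col 4, lands at row 2
Move 9: X drops in col 4, lands at row 1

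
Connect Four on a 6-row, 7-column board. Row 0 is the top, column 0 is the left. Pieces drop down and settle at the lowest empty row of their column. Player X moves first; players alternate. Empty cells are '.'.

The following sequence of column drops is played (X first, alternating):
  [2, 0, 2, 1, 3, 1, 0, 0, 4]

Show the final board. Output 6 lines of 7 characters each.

Move 1: X drops in col 2, lands at row 5
Move 2: O drops in col 0, lands at row 5
Move 3: X drops in col 2, lands at row 4
Move 4: O drops in col 1, lands at row 5
Move 5: X drops in col 3, lands at row 5
Move 6: O drops in col 1, lands at row 4
Move 7: X drops in col 0, lands at row 4
Move 8: O drops in col 0, lands at row 3
Move 9: X drops in col 4, lands at row 5

Answer: .......
.......
.......
O......
XOX....
OOXXX..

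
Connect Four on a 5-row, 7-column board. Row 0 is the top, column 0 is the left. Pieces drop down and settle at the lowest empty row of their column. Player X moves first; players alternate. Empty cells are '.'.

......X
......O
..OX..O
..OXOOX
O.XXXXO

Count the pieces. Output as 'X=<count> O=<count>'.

X=8 O=8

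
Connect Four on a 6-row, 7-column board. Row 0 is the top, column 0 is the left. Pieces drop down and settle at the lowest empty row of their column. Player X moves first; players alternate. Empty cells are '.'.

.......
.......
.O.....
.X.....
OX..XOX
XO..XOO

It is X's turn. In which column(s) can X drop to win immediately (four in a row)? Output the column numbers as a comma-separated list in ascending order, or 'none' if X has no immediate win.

col 0: drop X → no win
col 1: drop X → no win
col 2: drop X → no win
col 3: drop X → no win
col 4: drop X → no win
col 5: drop X → no win
col 6: drop X → no win

Answer: none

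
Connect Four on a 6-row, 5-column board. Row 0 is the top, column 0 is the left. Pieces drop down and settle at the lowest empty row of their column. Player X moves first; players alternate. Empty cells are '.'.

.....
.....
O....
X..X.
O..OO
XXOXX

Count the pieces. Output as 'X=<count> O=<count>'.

X=6 O=5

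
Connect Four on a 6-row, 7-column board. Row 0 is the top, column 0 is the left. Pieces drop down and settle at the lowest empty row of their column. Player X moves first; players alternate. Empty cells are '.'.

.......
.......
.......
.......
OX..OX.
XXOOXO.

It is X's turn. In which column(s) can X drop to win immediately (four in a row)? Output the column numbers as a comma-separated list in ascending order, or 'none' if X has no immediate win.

col 0: drop X → no win
col 1: drop X → no win
col 2: drop X → no win
col 3: drop X → no win
col 4: drop X → no win
col 5: drop X → no win
col 6: drop X → no win

Answer: none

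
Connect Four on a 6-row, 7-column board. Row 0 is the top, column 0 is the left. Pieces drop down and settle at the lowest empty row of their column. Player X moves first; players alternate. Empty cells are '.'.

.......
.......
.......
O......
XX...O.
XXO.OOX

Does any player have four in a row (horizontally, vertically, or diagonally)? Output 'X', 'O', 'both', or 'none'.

none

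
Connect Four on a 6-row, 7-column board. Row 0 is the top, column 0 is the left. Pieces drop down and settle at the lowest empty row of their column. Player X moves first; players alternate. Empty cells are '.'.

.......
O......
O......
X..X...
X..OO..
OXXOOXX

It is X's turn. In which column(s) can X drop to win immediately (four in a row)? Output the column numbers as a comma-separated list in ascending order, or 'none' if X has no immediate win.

Answer: none

Derivation:
col 0: drop X → no win
col 1: drop X → no win
col 2: drop X → no win
col 3: drop X → no win
col 4: drop X → no win
col 5: drop X → no win
col 6: drop X → no win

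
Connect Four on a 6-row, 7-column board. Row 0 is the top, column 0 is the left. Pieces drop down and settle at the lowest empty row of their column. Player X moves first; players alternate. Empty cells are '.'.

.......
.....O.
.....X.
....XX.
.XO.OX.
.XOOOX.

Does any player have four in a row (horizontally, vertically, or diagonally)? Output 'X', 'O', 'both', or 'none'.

X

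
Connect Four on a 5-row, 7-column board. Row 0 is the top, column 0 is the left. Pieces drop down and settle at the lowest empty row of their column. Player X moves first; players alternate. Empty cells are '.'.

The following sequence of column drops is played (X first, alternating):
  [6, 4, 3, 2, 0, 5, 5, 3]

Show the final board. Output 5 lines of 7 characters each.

Answer: .......
.......
.......
...O.X.
X.OXOOX

Derivation:
Move 1: X drops in col 6, lands at row 4
Move 2: O drops in col 4, lands at row 4
Move 3: X drops in col 3, lands at row 4
Move 4: O drops in col 2, lands at row 4
Move 5: X drops in col 0, lands at row 4
Move 6: O drops in col 5, lands at row 4
Move 7: X drops in col 5, lands at row 3
Move 8: O drops in col 3, lands at row 3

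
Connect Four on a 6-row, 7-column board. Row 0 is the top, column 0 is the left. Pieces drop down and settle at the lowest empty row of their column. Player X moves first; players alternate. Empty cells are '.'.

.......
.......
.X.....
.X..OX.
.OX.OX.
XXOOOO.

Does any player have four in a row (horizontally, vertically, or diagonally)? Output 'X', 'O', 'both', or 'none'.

O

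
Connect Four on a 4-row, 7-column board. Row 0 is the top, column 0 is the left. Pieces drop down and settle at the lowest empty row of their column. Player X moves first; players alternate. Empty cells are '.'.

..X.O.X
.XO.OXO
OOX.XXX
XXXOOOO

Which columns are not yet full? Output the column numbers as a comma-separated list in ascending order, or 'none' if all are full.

Answer: 0,1,3,5

Derivation:
col 0: top cell = '.' → open
col 1: top cell = '.' → open
col 2: top cell = 'X' → FULL
col 3: top cell = '.' → open
col 4: top cell = 'O' → FULL
col 5: top cell = '.' → open
col 6: top cell = 'X' → FULL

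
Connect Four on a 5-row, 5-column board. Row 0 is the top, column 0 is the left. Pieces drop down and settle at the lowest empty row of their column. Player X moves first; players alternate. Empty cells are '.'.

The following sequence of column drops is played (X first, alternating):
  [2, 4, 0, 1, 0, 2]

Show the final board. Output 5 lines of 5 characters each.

Answer: .....
.....
.....
X.O..
XOX.O

Derivation:
Move 1: X drops in col 2, lands at row 4
Move 2: O drops in col 4, lands at row 4
Move 3: X drops in col 0, lands at row 4
Move 4: O drops in col 1, lands at row 4
Move 5: X drops in col 0, lands at row 3
Move 6: O drops in col 2, lands at row 3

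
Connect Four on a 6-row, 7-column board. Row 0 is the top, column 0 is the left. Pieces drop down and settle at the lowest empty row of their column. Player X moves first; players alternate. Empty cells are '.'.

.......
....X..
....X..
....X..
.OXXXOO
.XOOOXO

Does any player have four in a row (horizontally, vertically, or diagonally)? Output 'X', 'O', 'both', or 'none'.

X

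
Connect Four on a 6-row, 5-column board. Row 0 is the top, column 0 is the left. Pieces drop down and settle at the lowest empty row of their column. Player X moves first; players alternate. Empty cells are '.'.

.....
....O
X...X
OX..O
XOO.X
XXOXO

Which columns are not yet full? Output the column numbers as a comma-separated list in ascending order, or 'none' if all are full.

col 0: top cell = '.' → open
col 1: top cell = '.' → open
col 2: top cell = '.' → open
col 3: top cell = '.' → open
col 4: top cell = '.' → open

Answer: 0,1,2,3,4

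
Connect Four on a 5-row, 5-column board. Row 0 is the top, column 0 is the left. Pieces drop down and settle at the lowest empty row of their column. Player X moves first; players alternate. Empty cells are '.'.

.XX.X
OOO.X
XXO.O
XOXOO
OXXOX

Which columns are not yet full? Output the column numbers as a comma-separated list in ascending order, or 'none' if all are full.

Answer: 0,3

Derivation:
col 0: top cell = '.' → open
col 1: top cell = 'X' → FULL
col 2: top cell = 'X' → FULL
col 3: top cell = '.' → open
col 4: top cell = 'X' → FULL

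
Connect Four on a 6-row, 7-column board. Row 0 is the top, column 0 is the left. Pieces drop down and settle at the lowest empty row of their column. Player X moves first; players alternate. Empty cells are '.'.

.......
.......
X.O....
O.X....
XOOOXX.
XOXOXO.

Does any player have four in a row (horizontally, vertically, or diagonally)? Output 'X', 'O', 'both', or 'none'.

none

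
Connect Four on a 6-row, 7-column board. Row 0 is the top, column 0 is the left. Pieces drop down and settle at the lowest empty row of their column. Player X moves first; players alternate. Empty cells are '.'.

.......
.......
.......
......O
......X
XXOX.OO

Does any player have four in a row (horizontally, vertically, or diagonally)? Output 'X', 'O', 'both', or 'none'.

none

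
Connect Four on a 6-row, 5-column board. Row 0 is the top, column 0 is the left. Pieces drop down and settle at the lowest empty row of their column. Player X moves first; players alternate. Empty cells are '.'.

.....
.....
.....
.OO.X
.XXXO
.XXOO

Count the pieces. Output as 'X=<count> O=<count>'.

X=6 O=5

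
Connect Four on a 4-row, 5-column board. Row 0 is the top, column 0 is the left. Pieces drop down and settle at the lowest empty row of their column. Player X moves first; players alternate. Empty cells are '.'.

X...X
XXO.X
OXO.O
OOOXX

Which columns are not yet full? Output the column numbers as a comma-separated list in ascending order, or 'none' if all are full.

Answer: 1,2,3

Derivation:
col 0: top cell = 'X' → FULL
col 1: top cell = '.' → open
col 2: top cell = '.' → open
col 3: top cell = '.' → open
col 4: top cell = 'X' → FULL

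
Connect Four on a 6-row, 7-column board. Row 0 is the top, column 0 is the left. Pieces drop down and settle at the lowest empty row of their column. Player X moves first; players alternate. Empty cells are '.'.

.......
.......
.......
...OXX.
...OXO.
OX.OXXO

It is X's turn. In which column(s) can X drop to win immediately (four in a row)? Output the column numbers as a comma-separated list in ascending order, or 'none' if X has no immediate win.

col 0: drop X → no win
col 1: drop X → no win
col 2: drop X → no win
col 3: drop X → no win
col 4: drop X → WIN!
col 5: drop X → no win
col 6: drop X → no win

Answer: 4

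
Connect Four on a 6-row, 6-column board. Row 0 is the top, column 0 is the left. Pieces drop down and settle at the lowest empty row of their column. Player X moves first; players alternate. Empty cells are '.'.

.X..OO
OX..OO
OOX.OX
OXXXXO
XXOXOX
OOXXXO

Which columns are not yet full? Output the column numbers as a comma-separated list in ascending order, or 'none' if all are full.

Answer: 0,2,3

Derivation:
col 0: top cell = '.' → open
col 1: top cell = 'X' → FULL
col 2: top cell = '.' → open
col 3: top cell = '.' → open
col 4: top cell = 'O' → FULL
col 5: top cell = 'O' → FULL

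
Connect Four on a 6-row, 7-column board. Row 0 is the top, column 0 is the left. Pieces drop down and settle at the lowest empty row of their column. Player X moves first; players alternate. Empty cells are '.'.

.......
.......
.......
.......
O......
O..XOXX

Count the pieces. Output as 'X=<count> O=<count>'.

X=3 O=3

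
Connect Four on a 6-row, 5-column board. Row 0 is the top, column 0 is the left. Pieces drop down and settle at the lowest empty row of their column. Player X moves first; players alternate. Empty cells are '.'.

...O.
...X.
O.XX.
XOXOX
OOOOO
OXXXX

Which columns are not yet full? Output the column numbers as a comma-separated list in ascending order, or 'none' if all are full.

col 0: top cell = '.' → open
col 1: top cell = '.' → open
col 2: top cell = '.' → open
col 3: top cell = 'O' → FULL
col 4: top cell = '.' → open

Answer: 0,1,2,4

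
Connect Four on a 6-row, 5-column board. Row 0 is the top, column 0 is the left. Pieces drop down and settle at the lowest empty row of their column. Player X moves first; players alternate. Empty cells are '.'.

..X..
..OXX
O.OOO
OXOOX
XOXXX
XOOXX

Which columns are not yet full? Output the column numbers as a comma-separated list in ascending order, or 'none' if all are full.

col 0: top cell = '.' → open
col 1: top cell = '.' → open
col 2: top cell = 'X' → FULL
col 3: top cell = '.' → open
col 4: top cell = '.' → open

Answer: 0,1,3,4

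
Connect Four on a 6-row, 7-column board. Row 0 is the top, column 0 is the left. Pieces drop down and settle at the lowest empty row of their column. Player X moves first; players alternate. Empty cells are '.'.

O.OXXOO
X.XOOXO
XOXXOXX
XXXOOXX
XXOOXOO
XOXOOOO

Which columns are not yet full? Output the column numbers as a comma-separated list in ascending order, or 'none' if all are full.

Answer: 1

Derivation:
col 0: top cell = 'O' → FULL
col 1: top cell = '.' → open
col 2: top cell = 'O' → FULL
col 3: top cell = 'X' → FULL
col 4: top cell = 'X' → FULL
col 5: top cell = 'O' → FULL
col 6: top cell = 'O' → FULL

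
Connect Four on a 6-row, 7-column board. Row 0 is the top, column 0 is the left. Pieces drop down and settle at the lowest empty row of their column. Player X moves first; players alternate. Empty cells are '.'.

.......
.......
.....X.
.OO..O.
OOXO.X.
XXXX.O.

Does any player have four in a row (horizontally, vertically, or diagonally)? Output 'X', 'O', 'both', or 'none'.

X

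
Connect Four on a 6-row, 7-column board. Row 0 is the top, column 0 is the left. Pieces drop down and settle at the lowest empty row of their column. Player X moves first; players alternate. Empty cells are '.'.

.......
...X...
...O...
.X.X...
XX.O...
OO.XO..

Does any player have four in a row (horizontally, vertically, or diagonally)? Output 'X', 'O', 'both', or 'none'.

none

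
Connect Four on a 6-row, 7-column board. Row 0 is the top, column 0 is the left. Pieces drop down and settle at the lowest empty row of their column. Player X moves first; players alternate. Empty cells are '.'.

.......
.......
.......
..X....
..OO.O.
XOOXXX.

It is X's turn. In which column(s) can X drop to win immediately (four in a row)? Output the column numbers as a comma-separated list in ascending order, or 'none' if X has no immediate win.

Answer: 6

Derivation:
col 0: drop X → no win
col 1: drop X → no win
col 2: drop X → no win
col 3: drop X → no win
col 4: drop X → no win
col 5: drop X → no win
col 6: drop X → WIN!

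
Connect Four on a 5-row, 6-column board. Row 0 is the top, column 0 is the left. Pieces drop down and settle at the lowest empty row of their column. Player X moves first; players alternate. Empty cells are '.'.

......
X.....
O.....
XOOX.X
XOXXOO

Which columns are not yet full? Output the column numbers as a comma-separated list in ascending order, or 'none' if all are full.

Answer: 0,1,2,3,4,5

Derivation:
col 0: top cell = '.' → open
col 1: top cell = '.' → open
col 2: top cell = '.' → open
col 3: top cell = '.' → open
col 4: top cell = '.' → open
col 5: top cell = '.' → open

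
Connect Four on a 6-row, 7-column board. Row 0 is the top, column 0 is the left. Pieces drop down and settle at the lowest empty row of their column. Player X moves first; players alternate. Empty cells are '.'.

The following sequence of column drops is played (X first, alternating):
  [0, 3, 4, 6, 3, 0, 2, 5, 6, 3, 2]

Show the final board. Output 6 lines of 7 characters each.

Move 1: X drops in col 0, lands at row 5
Move 2: O drops in col 3, lands at row 5
Move 3: X drops in col 4, lands at row 5
Move 4: O drops in col 6, lands at row 5
Move 5: X drops in col 3, lands at row 4
Move 6: O drops in col 0, lands at row 4
Move 7: X drops in col 2, lands at row 5
Move 8: O drops in col 5, lands at row 5
Move 9: X drops in col 6, lands at row 4
Move 10: O drops in col 3, lands at row 3
Move 11: X drops in col 2, lands at row 4

Answer: .......
.......
.......
...O...
O.XX..X
X.XOXOO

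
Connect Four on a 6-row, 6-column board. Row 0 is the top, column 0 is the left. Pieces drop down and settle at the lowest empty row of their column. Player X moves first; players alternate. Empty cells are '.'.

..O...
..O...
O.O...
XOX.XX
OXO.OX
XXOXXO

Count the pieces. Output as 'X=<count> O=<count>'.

X=10 O=10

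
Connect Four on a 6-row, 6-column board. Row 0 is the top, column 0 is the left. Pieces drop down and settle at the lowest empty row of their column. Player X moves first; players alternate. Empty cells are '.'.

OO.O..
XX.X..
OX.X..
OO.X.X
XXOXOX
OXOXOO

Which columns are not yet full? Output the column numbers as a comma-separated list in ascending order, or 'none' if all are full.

Answer: 2,4,5

Derivation:
col 0: top cell = 'O' → FULL
col 1: top cell = 'O' → FULL
col 2: top cell = '.' → open
col 3: top cell = 'O' → FULL
col 4: top cell = '.' → open
col 5: top cell = '.' → open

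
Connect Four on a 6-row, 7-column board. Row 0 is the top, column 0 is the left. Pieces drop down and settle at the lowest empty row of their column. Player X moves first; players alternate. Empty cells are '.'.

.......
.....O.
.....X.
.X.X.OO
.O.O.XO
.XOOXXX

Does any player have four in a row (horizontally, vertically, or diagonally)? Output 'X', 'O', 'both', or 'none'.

none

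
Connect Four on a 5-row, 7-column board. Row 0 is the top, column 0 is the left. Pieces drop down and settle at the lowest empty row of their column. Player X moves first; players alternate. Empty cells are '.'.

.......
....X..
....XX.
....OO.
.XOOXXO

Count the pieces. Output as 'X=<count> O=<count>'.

X=6 O=5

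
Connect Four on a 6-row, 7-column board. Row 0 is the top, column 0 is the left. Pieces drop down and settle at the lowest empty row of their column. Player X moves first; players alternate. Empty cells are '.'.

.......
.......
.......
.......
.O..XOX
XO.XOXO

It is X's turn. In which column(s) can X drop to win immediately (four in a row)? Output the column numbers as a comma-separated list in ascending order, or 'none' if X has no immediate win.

col 0: drop X → no win
col 1: drop X → no win
col 2: drop X → no win
col 3: drop X → no win
col 4: drop X → no win
col 5: drop X → no win
col 6: drop X → no win

Answer: none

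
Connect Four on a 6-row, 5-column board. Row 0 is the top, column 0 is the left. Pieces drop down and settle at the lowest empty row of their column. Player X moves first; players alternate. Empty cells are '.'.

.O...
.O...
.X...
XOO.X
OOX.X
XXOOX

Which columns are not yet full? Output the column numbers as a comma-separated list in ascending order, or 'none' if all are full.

col 0: top cell = '.' → open
col 1: top cell = 'O' → FULL
col 2: top cell = '.' → open
col 3: top cell = '.' → open
col 4: top cell = '.' → open

Answer: 0,2,3,4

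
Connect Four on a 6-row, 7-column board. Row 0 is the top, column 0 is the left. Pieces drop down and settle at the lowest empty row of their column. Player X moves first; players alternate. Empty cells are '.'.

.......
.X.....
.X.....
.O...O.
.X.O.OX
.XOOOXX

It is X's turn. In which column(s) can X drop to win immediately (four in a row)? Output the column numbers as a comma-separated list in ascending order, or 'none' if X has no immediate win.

Answer: none

Derivation:
col 0: drop X → no win
col 1: drop X → no win
col 2: drop X → no win
col 3: drop X → no win
col 4: drop X → no win
col 5: drop X → no win
col 6: drop X → no win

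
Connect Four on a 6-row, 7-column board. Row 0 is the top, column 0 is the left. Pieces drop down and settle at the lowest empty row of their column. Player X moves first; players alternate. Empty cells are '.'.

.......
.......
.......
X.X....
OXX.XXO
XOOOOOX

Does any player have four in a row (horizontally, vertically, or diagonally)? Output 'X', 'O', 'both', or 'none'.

O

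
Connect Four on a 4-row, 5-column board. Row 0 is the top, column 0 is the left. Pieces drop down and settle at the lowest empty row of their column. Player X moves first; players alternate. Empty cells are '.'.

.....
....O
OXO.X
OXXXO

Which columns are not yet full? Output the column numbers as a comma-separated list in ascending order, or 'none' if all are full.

col 0: top cell = '.' → open
col 1: top cell = '.' → open
col 2: top cell = '.' → open
col 3: top cell = '.' → open
col 4: top cell = '.' → open

Answer: 0,1,2,3,4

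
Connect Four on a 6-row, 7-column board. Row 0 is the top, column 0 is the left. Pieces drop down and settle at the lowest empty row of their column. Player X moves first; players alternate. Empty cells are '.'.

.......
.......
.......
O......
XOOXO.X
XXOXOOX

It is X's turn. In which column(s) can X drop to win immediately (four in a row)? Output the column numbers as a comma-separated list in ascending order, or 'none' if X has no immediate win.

col 0: drop X → no win
col 1: drop X → no win
col 2: drop X → no win
col 3: drop X → no win
col 4: drop X → no win
col 5: drop X → no win
col 6: drop X → no win

Answer: none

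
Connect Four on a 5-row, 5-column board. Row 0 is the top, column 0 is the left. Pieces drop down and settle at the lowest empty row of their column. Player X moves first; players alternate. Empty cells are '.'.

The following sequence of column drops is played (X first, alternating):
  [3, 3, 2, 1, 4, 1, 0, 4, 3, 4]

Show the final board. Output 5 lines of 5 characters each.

Move 1: X drops in col 3, lands at row 4
Move 2: O drops in col 3, lands at row 3
Move 3: X drops in col 2, lands at row 4
Move 4: O drops in col 1, lands at row 4
Move 5: X drops in col 4, lands at row 4
Move 6: O drops in col 1, lands at row 3
Move 7: X drops in col 0, lands at row 4
Move 8: O drops in col 4, lands at row 3
Move 9: X drops in col 3, lands at row 2
Move 10: O drops in col 4, lands at row 2

Answer: .....
.....
...XO
.O.OO
XOXXX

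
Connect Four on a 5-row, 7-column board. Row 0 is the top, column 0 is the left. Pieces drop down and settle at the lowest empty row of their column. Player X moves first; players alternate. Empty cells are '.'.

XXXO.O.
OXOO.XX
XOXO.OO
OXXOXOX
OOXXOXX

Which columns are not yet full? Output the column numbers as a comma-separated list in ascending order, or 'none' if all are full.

col 0: top cell = 'X' → FULL
col 1: top cell = 'X' → FULL
col 2: top cell = 'X' → FULL
col 3: top cell = 'O' → FULL
col 4: top cell = '.' → open
col 5: top cell = 'O' → FULL
col 6: top cell = '.' → open

Answer: 4,6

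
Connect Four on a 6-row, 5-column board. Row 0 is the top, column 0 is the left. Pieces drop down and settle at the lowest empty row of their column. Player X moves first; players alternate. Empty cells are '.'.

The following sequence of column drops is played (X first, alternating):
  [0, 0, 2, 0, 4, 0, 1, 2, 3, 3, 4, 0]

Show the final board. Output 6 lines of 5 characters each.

Answer: .....
O....
O....
O....
O.OOX
XXXXX

Derivation:
Move 1: X drops in col 0, lands at row 5
Move 2: O drops in col 0, lands at row 4
Move 3: X drops in col 2, lands at row 5
Move 4: O drops in col 0, lands at row 3
Move 5: X drops in col 4, lands at row 5
Move 6: O drops in col 0, lands at row 2
Move 7: X drops in col 1, lands at row 5
Move 8: O drops in col 2, lands at row 4
Move 9: X drops in col 3, lands at row 5
Move 10: O drops in col 3, lands at row 4
Move 11: X drops in col 4, lands at row 4
Move 12: O drops in col 0, lands at row 1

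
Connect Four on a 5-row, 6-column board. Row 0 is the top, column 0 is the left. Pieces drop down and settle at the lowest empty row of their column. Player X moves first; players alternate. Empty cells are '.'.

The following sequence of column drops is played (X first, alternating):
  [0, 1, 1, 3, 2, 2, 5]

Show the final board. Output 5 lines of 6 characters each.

Answer: ......
......
......
.XO...
XOXO.X

Derivation:
Move 1: X drops in col 0, lands at row 4
Move 2: O drops in col 1, lands at row 4
Move 3: X drops in col 1, lands at row 3
Move 4: O drops in col 3, lands at row 4
Move 5: X drops in col 2, lands at row 4
Move 6: O drops in col 2, lands at row 3
Move 7: X drops in col 5, lands at row 4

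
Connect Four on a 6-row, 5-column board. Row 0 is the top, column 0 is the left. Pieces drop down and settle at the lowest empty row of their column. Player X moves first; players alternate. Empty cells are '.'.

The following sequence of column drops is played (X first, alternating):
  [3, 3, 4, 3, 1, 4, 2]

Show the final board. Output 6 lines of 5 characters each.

Move 1: X drops in col 3, lands at row 5
Move 2: O drops in col 3, lands at row 4
Move 3: X drops in col 4, lands at row 5
Move 4: O drops in col 3, lands at row 3
Move 5: X drops in col 1, lands at row 5
Move 6: O drops in col 4, lands at row 4
Move 7: X drops in col 2, lands at row 5

Answer: .....
.....
.....
...O.
...OO
.XXXX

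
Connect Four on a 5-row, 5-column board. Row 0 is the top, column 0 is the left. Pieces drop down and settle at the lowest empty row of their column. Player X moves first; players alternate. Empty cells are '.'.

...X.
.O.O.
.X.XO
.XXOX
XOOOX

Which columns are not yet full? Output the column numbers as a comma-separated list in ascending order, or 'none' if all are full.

col 0: top cell = '.' → open
col 1: top cell = '.' → open
col 2: top cell = '.' → open
col 3: top cell = 'X' → FULL
col 4: top cell = '.' → open

Answer: 0,1,2,4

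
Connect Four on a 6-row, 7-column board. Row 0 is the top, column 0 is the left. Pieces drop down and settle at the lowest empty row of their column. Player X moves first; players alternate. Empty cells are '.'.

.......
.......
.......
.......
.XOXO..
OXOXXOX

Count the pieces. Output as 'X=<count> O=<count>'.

X=6 O=5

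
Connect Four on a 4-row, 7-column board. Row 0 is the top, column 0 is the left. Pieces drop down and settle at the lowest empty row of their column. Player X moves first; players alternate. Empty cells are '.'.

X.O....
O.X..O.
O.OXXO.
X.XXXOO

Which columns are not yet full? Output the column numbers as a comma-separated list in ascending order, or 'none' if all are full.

Answer: 1,3,4,5,6

Derivation:
col 0: top cell = 'X' → FULL
col 1: top cell = '.' → open
col 2: top cell = 'O' → FULL
col 3: top cell = '.' → open
col 4: top cell = '.' → open
col 5: top cell = '.' → open
col 6: top cell = '.' → open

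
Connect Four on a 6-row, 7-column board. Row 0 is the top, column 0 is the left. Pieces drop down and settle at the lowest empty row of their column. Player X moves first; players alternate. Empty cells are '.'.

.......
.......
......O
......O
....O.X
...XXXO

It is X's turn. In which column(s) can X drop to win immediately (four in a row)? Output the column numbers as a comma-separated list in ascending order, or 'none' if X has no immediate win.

col 0: drop X → no win
col 1: drop X → no win
col 2: drop X → WIN!
col 3: drop X → no win
col 4: drop X → no win
col 5: drop X → no win
col 6: drop X → no win

Answer: 2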